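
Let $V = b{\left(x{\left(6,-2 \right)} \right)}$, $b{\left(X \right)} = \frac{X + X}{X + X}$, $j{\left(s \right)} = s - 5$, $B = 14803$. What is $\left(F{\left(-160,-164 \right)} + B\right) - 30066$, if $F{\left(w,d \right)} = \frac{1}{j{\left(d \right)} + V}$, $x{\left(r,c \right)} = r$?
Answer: $- \frac{2564185}{168} \approx -15263.0$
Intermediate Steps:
$j{\left(s \right)} = -5 + s$ ($j{\left(s \right)} = s - 5 = -5 + s$)
$b{\left(X \right)} = 1$ ($b{\left(X \right)} = \frac{2 X}{2 X} = 2 X \frac{1}{2 X} = 1$)
$V = 1$
$F{\left(w,d \right)} = \frac{1}{-4 + d}$ ($F{\left(w,d \right)} = \frac{1}{\left(-5 + d\right) + 1} = \frac{1}{-4 + d}$)
$\left(F{\left(-160,-164 \right)} + B\right) - 30066 = \left(\frac{1}{-4 - 164} + 14803\right) - 30066 = \left(\frac{1}{-168} + 14803\right) - 30066 = \left(- \frac{1}{168} + 14803\right) - 30066 = \frac{2486903}{168} - 30066 = - \frac{2564185}{168}$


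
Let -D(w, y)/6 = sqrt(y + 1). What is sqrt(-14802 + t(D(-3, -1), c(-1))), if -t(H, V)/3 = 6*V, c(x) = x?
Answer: 8*I*sqrt(231) ≈ 121.59*I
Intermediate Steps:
D(w, y) = -6*sqrt(1 + y) (D(w, y) = -6*sqrt(y + 1) = -6*sqrt(1 + y))
t(H, V) = -18*V
sqrt(-14802 + t(D(-3, -1), c(-1))) = sqrt(-14802 - 18*(-1)) = sqrt(-14802 + 18) = sqrt(-14784) = 8*I*sqrt(231)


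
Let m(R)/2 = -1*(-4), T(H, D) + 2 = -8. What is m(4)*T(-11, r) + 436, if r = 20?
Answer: 356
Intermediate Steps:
T(H, D) = -10 (T(H, D) = -2 - 8 = -10)
m(R) = 8 (m(R) = 2*(-1*(-4)) = 2*4 = 8)
m(4)*T(-11, r) + 436 = 8*(-10) + 436 = -80 + 436 = 356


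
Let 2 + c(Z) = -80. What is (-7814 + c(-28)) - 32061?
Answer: -39957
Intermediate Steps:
c(Z) = -82 (c(Z) = -2 - 80 = -82)
(-7814 + c(-28)) - 32061 = (-7814 - 82) - 32061 = -7896 - 32061 = -39957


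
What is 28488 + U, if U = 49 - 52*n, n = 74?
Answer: 24689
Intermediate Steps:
U = -3799 (U = 49 - 52*74 = 49 - 3848 = -3799)
28488 + U = 28488 - 3799 = 24689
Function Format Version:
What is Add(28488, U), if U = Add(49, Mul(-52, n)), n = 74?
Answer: 24689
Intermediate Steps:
U = -3799 (U = Add(49, Mul(-52, 74)) = Add(49, -3848) = -3799)
Add(28488, U) = Add(28488, -3799) = 24689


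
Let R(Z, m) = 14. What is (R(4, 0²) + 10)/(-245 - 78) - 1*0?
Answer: -24/323 ≈ -0.074303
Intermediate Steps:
(R(4, 0²) + 10)/(-245 - 78) - 1*0 = (14 + 10)/(-245 - 78) - 1*0 = 24/(-323) + 0 = 24*(-1/323) + 0 = -24/323 + 0 = -24/323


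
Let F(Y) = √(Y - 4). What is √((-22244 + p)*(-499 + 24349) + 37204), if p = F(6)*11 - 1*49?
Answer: √(-531650846 + 262350*√2) ≈ 23050.0*I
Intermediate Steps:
F(Y) = √(-4 + Y)
p = -49 + 11*√2 (p = √(-4 + 6)*11 - 1*49 = √2*11 - 49 = 11*√2 - 49 = -49 + 11*√2 ≈ -33.444)
√((-22244 + p)*(-499 + 24349) + 37204) = √((-22244 + (-49 + 11*√2))*(-499 + 24349) + 37204) = √((-22293 + 11*√2)*23850 + 37204) = √((-531688050 + 262350*√2) + 37204) = √(-531650846 + 262350*√2)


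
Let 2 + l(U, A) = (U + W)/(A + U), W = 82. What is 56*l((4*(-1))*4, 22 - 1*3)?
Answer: 1120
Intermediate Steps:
l(U, A) = -2 + (82 + U)/(A + U) (l(U, A) = -2 + (U + 82)/(A + U) = -2 + (82 + U)/(A + U))
56*l((4*(-1))*4, 22 - 1*3) = 56*((82 - 4*(-1)*4 - 2*(22 - 1*3))/((22 - 1*3) + (4*(-1))*4)) = 56*((82 - (-4)*4 - 2*(22 - 3))/((22 - 3) - 4*4)) = 56*((82 - 1*(-16) - 2*19)/(19 - 16)) = 56*((82 + 16 - 38)/3) = 56*((⅓)*60) = 56*20 = 1120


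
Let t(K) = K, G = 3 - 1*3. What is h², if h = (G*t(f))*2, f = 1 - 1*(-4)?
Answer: 0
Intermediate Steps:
f = 5 (f = 1 + 4 = 5)
G = 0 (G = 3 - 3 = 0)
h = 0 (h = (0*5)*2 = 0*2 = 0)
h² = 0² = 0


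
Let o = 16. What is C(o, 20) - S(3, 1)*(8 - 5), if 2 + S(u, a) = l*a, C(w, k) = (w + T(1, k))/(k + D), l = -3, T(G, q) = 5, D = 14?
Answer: 531/34 ≈ 15.618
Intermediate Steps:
C(w, k) = (5 + w)/(14 + k) (C(w, k) = (w + 5)/(k + 14) = (5 + w)/(14 + k))
S(u, a) = -2 - 3*a
C(o, 20) - S(3, 1)*(8 - 5) = (5 + 16)/(14 + 20) - (-2 - 3*1)*(8 - 5) = 21/34 - (-2 - 3)*3 = (1/34)*21 - (-5)*3 = 21/34 - 1*(-15) = 21/34 + 15 = 531/34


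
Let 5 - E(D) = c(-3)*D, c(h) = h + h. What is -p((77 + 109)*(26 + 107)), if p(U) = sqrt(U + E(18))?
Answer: -sqrt(24851) ≈ -157.64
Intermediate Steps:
c(h) = 2*h
E(D) = 5 + 6*D (E(D) = 5 - 2*(-3)*D = 5 - (-6)*D = 5 + 6*D)
p(U) = sqrt(113 + U) (p(U) = sqrt(U + (5 + 6*18)) = sqrt(U + (5 + 108)) = sqrt(U + 113) = sqrt(113 + U))
-p((77 + 109)*(26 + 107)) = -sqrt(113 + (77 + 109)*(26 + 107)) = -sqrt(113 + 186*133) = -sqrt(113 + 24738) = -sqrt(24851)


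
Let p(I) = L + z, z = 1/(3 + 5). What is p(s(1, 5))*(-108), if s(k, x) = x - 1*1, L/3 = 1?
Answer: -675/2 ≈ -337.50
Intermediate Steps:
L = 3 (L = 3*1 = 3)
z = ⅛ (z = 1/8 = ⅛ ≈ 0.12500)
s(k, x) = -1 + x (s(k, x) = x - 1 = -1 + x)
p(I) = 25/8 (p(I) = 3 + ⅛ = 25/8)
p(s(1, 5))*(-108) = (25/8)*(-108) = -675/2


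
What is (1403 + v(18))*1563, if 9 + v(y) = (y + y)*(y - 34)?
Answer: 1278534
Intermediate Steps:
v(y) = -9 + 2*y*(-34 + y) (v(y) = -9 + (y + y)*(y - 34) = -9 + (2*y)*(-34 + y) = -9 + 2*y*(-34 + y))
(1403 + v(18))*1563 = (1403 + (-9 - 68*18 + 2*18²))*1563 = (1403 + (-9 - 1224 + 2*324))*1563 = (1403 + (-9 - 1224 + 648))*1563 = (1403 - 585)*1563 = 818*1563 = 1278534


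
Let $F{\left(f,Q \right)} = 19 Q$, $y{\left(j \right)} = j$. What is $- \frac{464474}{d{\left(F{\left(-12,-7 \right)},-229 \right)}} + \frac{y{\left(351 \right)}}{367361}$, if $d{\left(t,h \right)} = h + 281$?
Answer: $- \frac{85314807431}{9551386} \approx -8932.2$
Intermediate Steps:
$d{\left(t,h \right)} = 281 + h$
$- \frac{464474}{d{\left(F{\left(-12,-7 \right)},-229 \right)}} + \frac{y{\left(351 \right)}}{367361} = - \frac{464474}{281 - 229} + \frac{351}{367361} = - \frac{464474}{52} + 351 \cdot \frac{1}{367361} = \left(-464474\right) \frac{1}{52} + \frac{351}{367361} = - \frac{232237}{26} + \frac{351}{367361} = - \frac{85314807431}{9551386}$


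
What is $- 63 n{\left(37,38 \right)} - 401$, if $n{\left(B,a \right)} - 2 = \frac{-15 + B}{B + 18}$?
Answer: $- \frac{2761}{5} \approx -552.2$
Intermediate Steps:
$n{\left(B,a \right)} = 2 + \frac{-15 + B}{18 + B}$ ($n{\left(B,a \right)} = 2 + \frac{-15 + B}{B + 18} = 2 + \frac{-15 + B}{18 + B}$)
$- 63 n{\left(37,38 \right)} - 401 = - 63 \frac{3 \left(7 + 37\right)}{18 + 37} - 401 = - 63 \cdot 3 \cdot \frac{1}{55} \cdot 44 - 401 = \left(-63\right) \frac{12}{5} - 401 = - \frac{756}{5} - 401 = - \frac{2761}{5}$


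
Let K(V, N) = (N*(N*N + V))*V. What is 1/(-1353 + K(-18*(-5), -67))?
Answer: -1/27612723 ≈ -3.6215e-8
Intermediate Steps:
K(V, N) = N*V*(V + N²) (K(V, N) = (N*(N² + V))*V = (N*(V + N²))*V = N*V*(V + N²))
1/(-1353 + K(-18*(-5), -67)) = 1/(-1353 - 67*(-18*(-5))*(-18*(-5) + (-67)²)) = 1/(-1353 - 67*90*(90 + 4489)) = 1/(-1353 - 67*90*4579) = 1/(-1353 - 27611370) = 1/(-27612723) = -1/27612723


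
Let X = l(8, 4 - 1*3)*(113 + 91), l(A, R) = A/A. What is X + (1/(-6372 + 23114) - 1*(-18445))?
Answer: 312221559/16742 ≈ 18649.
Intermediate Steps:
l(A, R) = 1
X = 204 (X = 1*(113 + 91) = 1*204 = 204)
X + (1/(-6372 + 23114) - 1*(-18445)) = 204 + (1/(-6372 + 23114) - 1*(-18445)) = 204 + (1/16742 + 18445) = 204 + 308806191/16742 = 312221559/16742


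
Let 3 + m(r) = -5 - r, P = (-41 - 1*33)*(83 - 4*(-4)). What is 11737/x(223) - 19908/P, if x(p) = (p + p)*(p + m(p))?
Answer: -830751/1452176 ≈ -0.57207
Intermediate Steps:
P = -7326 (P = (-41 - 33)*(83 + 16) = -74*99 = -7326)
m(r) = -8 - r (m(r) = -3 + (-5 - r) = -8 - r)
x(p) = -16*p (x(p) = (p + p)*(p + (-8 - p)) = (2*p)*(-8) = -16*p)
11737/x(223) - 19908/P = 11737/((-16*223)) - 19908/(-7326) = 11737/(-3568) - 19908*(-1/7326) = 11737*(-1/3568) + 1106/407 = -11737/3568 + 1106/407 = -830751/1452176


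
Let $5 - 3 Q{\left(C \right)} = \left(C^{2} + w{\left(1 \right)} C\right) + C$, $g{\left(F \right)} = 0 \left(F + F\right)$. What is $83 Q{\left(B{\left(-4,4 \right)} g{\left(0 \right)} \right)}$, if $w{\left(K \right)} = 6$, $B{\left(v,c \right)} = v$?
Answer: $\frac{415}{3} \approx 138.33$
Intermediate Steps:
$g{\left(F \right)} = 0$ ($g{\left(F \right)} = 0 \cdot 2 F = 0$)
$Q{\left(C \right)} = \frac{5}{3} - \frac{7 C}{3} - \frac{C^{2}}{3}$ ($Q{\left(C \right)} = \frac{5}{3} - \frac{\left(C^{2} + 6 C\right) + C}{3} = \frac{5}{3} - \frac{C^{2} + 7 C}{3} = \frac{5}{3} - \left(\frac{C^{2}}{3} + \frac{7 C}{3}\right) = \frac{5}{3} - \frac{7 C}{3} - \frac{C^{2}}{3}$)
$83 Q{\left(B{\left(-4,4 \right)} g{\left(0 \right)} \right)} = 83 \left(\frac{5}{3} - \frac{7 \left(\left(-4\right) 0\right)}{3} - \frac{\left(\left(-4\right) 0\right)^{2}}{3}\right) = 83 \left(\frac{5}{3} - 0 - \frac{0^{2}}{3}\right) = 83 \left(\frac{5}{3} + 0 - 0\right) = 83 \left(\frac{5}{3} + 0 + 0\right) = 83 \cdot \frac{5}{3} = \frac{415}{3}$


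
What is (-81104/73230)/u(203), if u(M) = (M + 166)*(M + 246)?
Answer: -40552/6066409815 ≈ -6.6847e-6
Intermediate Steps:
u(M) = (166 + M)*(246 + M)
(-81104/73230)/u(203) = (-81104/73230)/(40836 + 203² + 412*203) = (-81104*1/73230)/(40836 + 41209 + 83636) = -40552/36615/165681 = -40552/36615*1/165681 = -40552/6066409815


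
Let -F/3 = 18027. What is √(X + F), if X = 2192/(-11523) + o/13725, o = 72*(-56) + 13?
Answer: 16*I*√2609392619673509/3514515 ≈ 232.55*I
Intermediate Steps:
o = -4019 (o = -4032 + 13 = -4019)
F = -54081 (F = -3*18027 = -54081)
X = -25465379/52717725 (X = 2192/(-11523) - 4019/13725 = 2192*(-1/11523) - 4019*1/13725 = -2192/11523 - 4019/13725 = -25465379/52717725 ≈ -0.48305)
√(X + F) = √(-25465379/52717725 - 54081) = √(-2851052751104/52717725) = 16*I*√2609392619673509/3514515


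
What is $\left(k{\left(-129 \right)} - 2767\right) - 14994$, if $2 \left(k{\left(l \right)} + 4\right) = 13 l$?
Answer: $- \frac{37207}{2} \approx -18604.0$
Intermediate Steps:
$k{\left(l \right)} = -4 + \frac{13 l}{2}$
$\left(k{\left(-129 \right)} - 2767\right) - 14994 = \left(\left(-4 + \frac{13}{2} \left(-129\right)\right) - 2767\right) - 14994 = \left(\left(-4 - \frac{1677}{2}\right) - 2767\right) - 14994 = \left(- \frac{1685}{2} - 2767\right) - 14994 = - \frac{7219}{2} - 14994 = - \frac{37207}{2}$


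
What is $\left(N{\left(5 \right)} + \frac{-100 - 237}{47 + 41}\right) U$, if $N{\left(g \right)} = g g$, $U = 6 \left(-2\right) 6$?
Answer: $- \frac{16767}{11} \approx -1524.3$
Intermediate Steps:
$U = -72$ ($U = \left(-12\right) 6 = -72$)
$N{\left(g \right)} = g^{2}$
$\left(N{\left(5 \right)} + \frac{-100 - 237}{47 + 41}\right) U = \left(5^{2} + \frac{-100 - 237}{47 + 41}\right) \left(-72\right) = \left(25 - \frac{337}{88}\right) \left(-72\right) = \frac{1863}{88} \left(-72\right) = - \frac{16767}{11}$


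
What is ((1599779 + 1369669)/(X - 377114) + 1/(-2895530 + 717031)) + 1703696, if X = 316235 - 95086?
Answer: 578857633598638843/339769596535 ≈ 1.7037e+6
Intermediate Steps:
X = 221149
((1599779 + 1369669)/(X - 377114) + 1/(-2895530 + 717031)) + 1703696 = ((1599779 + 1369669)/(221149 - 377114) + 1/(-2895530 + 717031)) + 1703696 = (2969448/(-155965) + 1/(-2178499)) + 1703696 = (2969448*(-1/155965) - 1/2178499) + 1703696 = (-2969448/155965 - 1/2178499) + 1703696 = -6468939654517/339769596535 + 1703696 = 578857633598638843/339769596535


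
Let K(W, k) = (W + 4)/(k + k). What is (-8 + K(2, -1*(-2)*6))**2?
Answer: 961/16 ≈ 60.063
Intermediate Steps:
K(W, k) = (4 + W)/(2*k) (K(W, k) = (4 + W)/((2*k)) = (4 + W)*(1/(2*k)) = (4 + W)/(2*k))
(-8 + K(2, -1*(-2)*6))**2 = (-8 + (4 + 2)/(2*((-1*(-2)*6))))**2 = (-8 + (1/2)*6/(2*6))**2 = (-8 + (1/2)*6/12)**2 = (-8 + (1/2)*(1/12)*6)**2 = (-8 + 1/4)**2 = (-31/4)**2 = 961/16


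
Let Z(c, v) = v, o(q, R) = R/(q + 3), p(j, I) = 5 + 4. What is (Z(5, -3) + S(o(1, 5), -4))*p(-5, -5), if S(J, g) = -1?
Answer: -36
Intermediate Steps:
p(j, I) = 9
o(q, R) = R/(3 + q)
(Z(5, -3) + S(o(1, 5), -4))*p(-5, -5) = (-3 - 1)*9 = -4*9 = -36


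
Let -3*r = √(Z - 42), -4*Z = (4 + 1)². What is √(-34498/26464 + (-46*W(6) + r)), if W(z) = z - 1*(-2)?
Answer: √(-36371149875 - 16414296*I*√193)/9924 ≈ 0.060243 - 19.217*I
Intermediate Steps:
W(z) = 2 + z (W(z) = z + 2 = 2 + z)
Z = -25/4 (Z = -(4 + 1)²/4 = -¼*5² = -¼*25 = -25/4 ≈ -6.2500)
r = -I*√193/6 (r = -√(-25/4 - 42)/3 = -I*√193/6 ≈ -2.3154*I)
√(-34498/26464 + (-46*W(6) + r)) = √(-34498/26464 + (-46*(2 + 6) - I*√193/6)) = √(-34498*1/26464 + (-46*8 - I*√193/6)) = √(-17249/13232 + (-368 - I*√193/6)) = √(-4886625/13232 - I*√193/6)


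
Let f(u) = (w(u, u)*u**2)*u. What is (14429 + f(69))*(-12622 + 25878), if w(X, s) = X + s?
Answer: 601141982776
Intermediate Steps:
f(u) = 2*u**4 (f(u) = ((u + u)*u**2)*u = ((2*u)*u**2)*u = (2*u**3)*u = 2*u**4)
(14429 + f(69))*(-12622 + 25878) = (14429 + 2*69**4)*(-12622 + 25878) = (14429 + 2*22667121)*13256 = (14429 + 45334242)*13256 = 45348671*13256 = 601141982776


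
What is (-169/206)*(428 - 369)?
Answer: -9971/206 ≈ -48.403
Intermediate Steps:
(-169/206)*(428 - 369) = -169*1/206*59 = -169/206*59 = -9971/206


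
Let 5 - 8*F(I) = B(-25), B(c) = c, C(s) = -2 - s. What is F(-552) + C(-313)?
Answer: 1259/4 ≈ 314.75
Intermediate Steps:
F(I) = 15/4 (F(I) = 5/8 - ⅛*(-25) = 5/8 + 25/8 = 15/4)
F(-552) + C(-313) = 15/4 + (-2 - 1*(-313)) = 15/4 + (-2 + 313) = 15/4 + 311 = 1259/4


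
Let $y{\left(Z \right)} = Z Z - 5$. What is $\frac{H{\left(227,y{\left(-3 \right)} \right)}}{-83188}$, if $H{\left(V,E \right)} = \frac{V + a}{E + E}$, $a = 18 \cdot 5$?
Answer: $- \frac{317}{665504} \approx -0.00047633$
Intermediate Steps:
$a = 90$
$y{\left(Z \right)} = -5 + Z^{2}$ ($y{\left(Z \right)} = Z^{2} - 5 = -5 + Z^{2}$)
$H{\left(V,E \right)} = \frac{90 + V}{2 E}$ ($H{\left(V,E \right)} = \frac{V + 90}{E + E} = \frac{90 + V}{2 E}$)
$\frac{H{\left(227,y{\left(-3 \right)} \right)}}{-83188} = \frac{\frac{1}{2} \frac{1}{-5 + \left(-3\right)^{2}} \left(90 + 227\right)}{-83188} = \frac{1}{2} \frac{1}{-5 + 9} \cdot 317 \left(- \frac{1}{83188}\right) = \frac{1}{2} \cdot \frac{1}{4} \cdot 317 \left(- \frac{1}{83188}\right) = \frac{317}{8} \left(- \frac{1}{83188}\right) = - \frac{317}{665504}$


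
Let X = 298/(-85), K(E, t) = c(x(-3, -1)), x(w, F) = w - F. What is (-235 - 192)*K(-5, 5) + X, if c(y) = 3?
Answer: -109183/85 ≈ -1284.5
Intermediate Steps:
K(E, t) = 3
X = -298/85 (X = 298*(-1/85) = -298/85 ≈ -3.5059)
(-235 - 192)*K(-5, 5) + X = (-235 - 192)*3 - 298/85 = -427*3 - 298/85 = -1281 - 298/85 = -109183/85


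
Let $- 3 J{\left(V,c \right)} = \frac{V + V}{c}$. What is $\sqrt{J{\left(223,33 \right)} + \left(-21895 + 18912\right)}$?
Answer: $\frac{i \sqrt{3253393}}{33} \approx 54.658 i$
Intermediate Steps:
$J{\left(V,c \right)} = - \frac{2 V}{3 c}$ ($J{\left(V,c \right)} = - \frac{\left(V + V\right) \frac{1}{c}}{3} = - \frac{2 V \frac{1}{c}}{3} = - \frac{2 V}{3 c}$)
$\sqrt{J{\left(223,33 \right)} + \left(-21895 + 18912\right)} = \sqrt{\left(- \frac{2}{3}\right) 223 \cdot \frac{1}{33} + \left(-21895 + 18912\right)} = \sqrt{\left(- \frac{2}{3}\right) 223 \cdot \frac{1}{33} - 2983} = \sqrt{- \frac{446}{99} - 2983} = \sqrt{- \frac{295763}{99}} = \frac{i \sqrt{3253393}}{33}$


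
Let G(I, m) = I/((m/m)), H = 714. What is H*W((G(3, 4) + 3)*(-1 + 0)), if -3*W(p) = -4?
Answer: 952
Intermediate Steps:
G(I, m) = I (G(I, m) = I/1 = I*1 = I)
W(p) = 4/3 (W(p) = -⅓*(-4) = 4/3)
H*W((G(3, 4) + 3)*(-1 + 0)) = 714*(4/3) = 952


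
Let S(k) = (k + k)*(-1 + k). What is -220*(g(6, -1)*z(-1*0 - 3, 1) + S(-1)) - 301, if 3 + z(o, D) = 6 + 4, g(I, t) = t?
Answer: 359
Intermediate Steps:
z(o, D) = 7 (z(o, D) = -3 + (6 + 4) = -3 + 10 = 7)
S(k) = 2*k*(-1 + k) (S(k) = (2*k)*(-1 + k) = 2*k*(-1 + k))
-220*(g(6, -1)*z(-1*0 - 3, 1) + S(-1)) - 301 = -220*(-1*7 + 2*(-1)*(-1 - 1)) - 301 = -220*(-7 + 2*(-1)*(-2)) - 301 = -220*(-7 + 4) - 301 = -220*(-3) - 301 = 660 - 301 = 359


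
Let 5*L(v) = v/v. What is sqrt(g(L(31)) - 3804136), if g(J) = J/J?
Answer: I*sqrt(3804135) ≈ 1950.4*I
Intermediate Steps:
L(v) = 1/5 (L(v) = (v/v)/5 = (1/5)*1 = 1/5)
g(J) = 1
sqrt(g(L(31)) - 3804136) = sqrt(1 - 3804136) = sqrt(-3804135) = I*sqrt(3804135)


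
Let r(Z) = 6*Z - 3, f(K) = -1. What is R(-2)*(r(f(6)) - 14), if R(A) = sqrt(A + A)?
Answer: -46*I ≈ -46.0*I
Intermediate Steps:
r(Z) = -3 + 6*Z
R(A) = sqrt(2)*sqrt(A) (R(A) = sqrt(2*A) = sqrt(2)*sqrt(A))
R(-2)*(r(f(6)) - 14) = (sqrt(2)*sqrt(-2))*((-3 + 6*(-1)) - 14) = (sqrt(2)*(I*sqrt(2)))*((-3 - 6) - 14) = (2*I)*(-9 - 14) = (2*I)*(-23) = -46*I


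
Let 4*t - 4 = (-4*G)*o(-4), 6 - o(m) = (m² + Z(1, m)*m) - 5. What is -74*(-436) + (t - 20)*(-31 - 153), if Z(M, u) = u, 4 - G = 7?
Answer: 47352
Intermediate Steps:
G = -3 (G = 4 - 1*7 = 4 - 7 = -3)
o(m) = 11 - 2*m² (o(m) = 6 - ((m² + m*m) - 5) = 6 - ((m² + m²) - 5) = 6 - (2*m² - 5) = 6 - (-5 + 2*m²) = 6 + (5 - 2*m²) = 11 - 2*m²)
t = -62 (t = 1 + ((-4*(-3))*(11 - 2*(-4)²))/4 = 1 + (12*(11 - 2*16))/4 = 1 + (12*(11 - 32))/4 = 1 + (12*(-21))/4 = 1 + (¼)*(-252) = 1 - 63 = -62)
-74*(-436) + (t - 20)*(-31 - 153) = -74*(-436) + (-62 - 20)*(-31 - 153) = 32264 - 82*(-184) = 32264 + 15088 = 47352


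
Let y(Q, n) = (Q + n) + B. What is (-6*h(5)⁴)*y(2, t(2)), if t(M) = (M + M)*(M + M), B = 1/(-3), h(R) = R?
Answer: -66250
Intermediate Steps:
B = -⅓ (B = 1*(-⅓) = -⅓ ≈ -0.33333)
t(M) = 4*M² (t(M) = (2*M)*(2*M) = 4*M²)
y(Q, n) = -⅓ + Q + n (y(Q, n) = (Q + n) - ⅓ = -⅓ + Q + n)
(-6*h(5)⁴)*y(2, t(2)) = (-6*5⁴)*(-⅓ + 2 + 4*2²) = (-6*625)*(-⅓ + 2 + 4*4) = -3750*(-⅓ + 2 + 16) = -3750*53/3 = -66250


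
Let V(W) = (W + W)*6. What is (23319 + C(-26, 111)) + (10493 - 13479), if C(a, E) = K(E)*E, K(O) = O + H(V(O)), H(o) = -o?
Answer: -115198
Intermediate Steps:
V(W) = 12*W (V(W) = (2*W)*6 = 12*W)
K(O) = -11*O (K(O) = O - 12*O = -11*O)
C(a, E) = -11*E² (C(a, E) = (-11*E)*E = -11*E²)
(23319 + C(-26, 111)) + (10493 - 13479) = (23319 - 11*111²) + (10493 - 13479) = (23319 - 11*12321) - 2986 = (23319 - 135531) - 2986 = -112212 - 2986 = -115198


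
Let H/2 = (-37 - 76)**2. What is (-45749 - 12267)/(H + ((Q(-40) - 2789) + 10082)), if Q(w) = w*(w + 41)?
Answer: -58016/32791 ≈ -1.7693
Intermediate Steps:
Q(w) = w*(41 + w)
H = 25538 (H = 2*(-37 - 76)**2 = 2*(-113)**2 = 2*12769 = 25538)
(-45749 - 12267)/(H + ((Q(-40) - 2789) + 10082)) = (-45749 - 12267)/(25538 + ((-40*(41 - 40) - 2789) + 10082)) = -58016/(25538 + ((-40*1 - 2789) + 10082)) = -58016/(25538 + ((-40 - 2789) + 10082)) = -58016/(25538 + (-2829 + 10082)) = -58016/(25538 + 7253) = -58016/32791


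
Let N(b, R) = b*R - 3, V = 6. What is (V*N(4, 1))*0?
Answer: 0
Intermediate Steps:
N(b, R) = -3 + R*b (N(b, R) = R*b - 3 = -3 + R*b)
(V*N(4, 1))*0 = (6*(-3 + 1*4))*0 = (6*(-3 + 4))*0 = (6*1)*0 = 6*0 = 0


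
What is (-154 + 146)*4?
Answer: -32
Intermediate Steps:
(-154 + 146)*4 = -8*4 = -32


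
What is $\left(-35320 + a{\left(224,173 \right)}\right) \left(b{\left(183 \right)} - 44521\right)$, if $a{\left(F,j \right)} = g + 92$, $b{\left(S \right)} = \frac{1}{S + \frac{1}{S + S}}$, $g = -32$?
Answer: $\frac{105144321895180}{66979} \approx 1.5698 \cdot 10^{9}$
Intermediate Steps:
$b{\left(S \right)} = \frac{1}{S + \frac{1}{2 S}}$
$a{\left(F,j \right)} = 60$ ($a{\left(F,j \right)} = -32 + 92 = 60$)
$\left(-35320 + a{\left(224,173 \right)}\right) \left(b{\left(183 \right)} - 44521\right) = \left(-35320 + 60\right) \left(2 \cdot 183 \frac{1}{1 + 2 \cdot 183^{2}} - 44521\right) = - 35260 \left(2 \cdot 183 \frac{1}{1 + 2 \cdot 33489} - 44521\right) = - 35260 \left(2 \cdot 183 \frac{1}{1 + 66978} - 44521\right) = - 35260 \left(2 \cdot 183 \cdot \frac{1}{66979} - 44521\right) = - 35260 \left(\frac{366}{66979} - 44521\right) = \left(-35260\right) \left(- \frac{2981971693}{66979}\right) = \frac{105144321895180}{66979}$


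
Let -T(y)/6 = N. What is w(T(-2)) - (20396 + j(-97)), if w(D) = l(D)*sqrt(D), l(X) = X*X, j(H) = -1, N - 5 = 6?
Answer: -20395 + 4356*I*sqrt(66) ≈ -20395.0 + 35388.0*I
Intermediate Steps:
N = 11 (N = 5 + 6 = 11)
T(y) = -66 (T(y) = -6*11 = -66)
l(X) = X**2
w(D) = D**(5/2) (w(D) = D**2*sqrt(D) = D**(5/2))
w(T(-2)) - (20396 + j(-97)) = (-66)**(5/2) - (20396 - 1) = 4356*I*sqrt(66) - 1*20395 = 4356*I*sqrt(66) - 20395 = -20395 + 4356*I*sqrt(66)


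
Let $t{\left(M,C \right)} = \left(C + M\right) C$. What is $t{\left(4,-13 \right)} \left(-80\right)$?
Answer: $-9360$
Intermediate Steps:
$t{\left(M,C \right)} = C \left(C + M\right)$
$t{\left(4,-13 \right)} \left(-80\right) = - 13 \left(-13 + 4\right) \left(-80\right) = \left(-13\right) \left(-9\right) \left(-80\right) = 117 \left(-80\right) = -9360$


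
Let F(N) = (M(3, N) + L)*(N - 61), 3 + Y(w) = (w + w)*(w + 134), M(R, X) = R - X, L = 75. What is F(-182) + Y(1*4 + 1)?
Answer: -61793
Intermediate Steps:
Y(w) = -3 + 2*w*(134 + w) (Y(w) = -3 + (w + w)*(w + 134) = -3 + (2*w)*(134 + w) = -3 + 2*w*(134 + w))
F(N) = (-61 + N)*(78 - N) (F(N) = ((3 - N) + 75)*(N - 61) = (78 - N)*(-61 + N) = (-61 + N)*(78 - N))
F(-182) + Y(1*4 + 1) = (-4758 - 1*(-182)**2 + 139*(-182)) + (-3 + 2*(1*4 + 1)**2 + 268*(1*4 + 1)) = (-4758 - 1*33124 - 25298) + (-3 + 2*(4 + 1)**2 + 268*(4 + 1)) = (-4758 - 33124 - 25298) + (-3 + 2*5**2 + 268*5) = -63180 + (-3 + 2*25 + 1340) = -63180 + (-3 + 50 + 1340) = -63180 + 1387 = -61793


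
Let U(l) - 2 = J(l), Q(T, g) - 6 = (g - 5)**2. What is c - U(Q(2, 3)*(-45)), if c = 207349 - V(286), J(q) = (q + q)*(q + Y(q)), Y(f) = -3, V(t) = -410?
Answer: -199943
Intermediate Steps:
Q(T, g) = 6 + (-5 + g)**2 (Q(T, g) = 6 + (g - 5)**2 = 6 + (-5 + g)**2)
J(q) = 2*q*(-3 + q) (J(q) = (q + q)*(q - 3) = (2*q)*(-3 + q) = 2*q*(-3 + q))
U(l) = 2 + 2*l*(-3 + l)
c = 207759 (c = 207349 - 1*(-410) = 207349 + 410 = 207759)
c - U(Q(2, 3)*(-45)) = 207759 - (2 + 2*((6 + (-5 + 3)**2)*(-45))*(-3 + (6 + (-5 + 3)**2)*(-45))) = 207759 - (2 + 2*((6 + (-2)**2)*(-45))*(-3 + (6 + (-2)**2)*(-45))) = 207759 - (2 + 2*((6 + 4)*(-45))*(-3 + (6 + 4)*(-45))) = 207759 - (2 + 2*(10*(-45))*(-3 + 10*(-45))) = 207759 - (2 + 2*(-450)*(-3 - 450)) = 207759 - (2 + 2*(-450)*(-453)) = 207759 - (2 + 407700) = 207759 - 1*407702 = 207759 - 407702 = -199943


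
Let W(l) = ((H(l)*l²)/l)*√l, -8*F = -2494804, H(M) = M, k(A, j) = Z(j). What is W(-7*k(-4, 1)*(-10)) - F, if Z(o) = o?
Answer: -623701/2 + 4900*√70 ≈ -2.7085e+5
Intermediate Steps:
k(A, j) = j
F = 623701/2 (F = -⅛*(-2494804) = 623701/2 ≈ 3.1185e+5)
W(l) = l^(5/2) (W(l) = ((l*l²)/l)*√l = (l³/l)*√l = l²*√l = l^(5/2))
W(-7*k(-4, 1)*(-10)) - F = (-7*1*(-10))^(5/2) - 1*623701/2 = (-7*(-10))^(5/2) - 623701/2 = 70^(5/2) - 623701/2 = 4900*√70 - 623701/2 = -623701/2 + 4900*√70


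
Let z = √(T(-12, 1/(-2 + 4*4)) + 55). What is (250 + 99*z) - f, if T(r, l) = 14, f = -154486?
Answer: 154736 + 99*√69 ≈ 1.5556e+5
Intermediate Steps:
z = √69 (z = √(14 + 55) = √69 ≈ 8.3066)
(250 + 99*z) - f = (250 + 99*√69) - 1*(-154486) = (250 + 99*√69) + 154486 = 154736 + 99*√69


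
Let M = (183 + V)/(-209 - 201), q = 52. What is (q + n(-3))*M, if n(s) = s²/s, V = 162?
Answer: -3381/82 ≈ -41.232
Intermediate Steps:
M = -69/82 (M = (183 + 162)/(-209 - 201) = 345/(-410) = 345*(-1/410) = -69/82 ≈ -0.84146)
n(s) = s
(q + n(-3))*M = (52 - 3)*(-69/82) = 49*(-69/82) = -3381/82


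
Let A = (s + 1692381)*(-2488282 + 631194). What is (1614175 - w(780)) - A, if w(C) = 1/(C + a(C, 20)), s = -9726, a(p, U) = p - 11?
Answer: 4840377195340434/1549 ≈ 3.1248e+12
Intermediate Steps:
a(p, U) = -11 + p
w(C) = 1/(-11 + 2*C) (w(C) = 1/(C + (-11 + C)) = 1/(-11 + 2*C))
A = -3124838408640 (A = (-9726 + 1692381)*(-2488282 + 631194) = 1682655*(-1857088) = -3124838408640)
(1614175 - w(780)) - A = (1614175 - 1/(-11 + 2*780)) - 1*(-3124838408640) = (1614175 - 1/(-11 + 1560)) + 3124838408640 = (1614175 - 1/1549) + 3124838408640 = 2500357074/1549 + 3124838408640 = 4840377195340434/1549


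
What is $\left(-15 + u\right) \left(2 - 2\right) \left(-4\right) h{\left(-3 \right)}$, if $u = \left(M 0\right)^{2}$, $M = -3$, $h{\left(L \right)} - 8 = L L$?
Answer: $0$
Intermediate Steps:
$h{\left(L \right)} = 8 + L^{2}$ ($h{\left(L \right)} = 8 + L L = 8 + L^{2}$)
$u = 0$ ($u = \left(\left(-3\right) 0\right)^{2} = 0^{2} = 0$)
$\left(-15 + u\right) \left(2 - 2\right) \left(-4\right) h{\left(-3 \right)} = \left(-15 + 0\right) \left(2 - 2\right) \left(-4\right) \left(8 + \left(-3\right)^{2}\right) = - 15 \cdot 0 \left(-4\right) \left(8 + 9\right) = - 15 \cdot 0 \cdot 17 = \left(-15\right) 0 = 0$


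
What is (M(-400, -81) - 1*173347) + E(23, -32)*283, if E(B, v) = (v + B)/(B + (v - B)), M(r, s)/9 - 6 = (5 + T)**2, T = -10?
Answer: -5535629/32 ≈ -1.7299e+5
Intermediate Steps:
M(r, s) = 279 (M(r, s) = 54 + 9*(5 - 10)**2 = 54 + 9*(-5)**2 = 54 + 9*25 = 54 + 225 = 279)
E(B, v) = (B + v)/v
(M(-400, -81) - 1*173347) + E(23, -32)*283 = (279 - 1*173347) + ((23 - 32)/(-32))*283 = (279 - 173347) - 1/32*(-9)*283 = -173068 + (9/32)*283 = -173068 + 2547/32 = -5535629/32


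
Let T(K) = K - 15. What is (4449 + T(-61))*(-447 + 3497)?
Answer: 13337650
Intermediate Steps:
T(K) = -15 + K
(4449 + T(-61))*(-447 + 3497) = (4449 + (-15 - 61))*(-447 + 3497) = (4449 - 76)*3050 = 4373*3050 = 13337650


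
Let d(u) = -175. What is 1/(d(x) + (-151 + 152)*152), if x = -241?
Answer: -1/23 ≈ -0.043478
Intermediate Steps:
1/(d(x) + (-151 + 152)*152) = 1/(-175 + (-151 + 152)*152) = 1/(-175 + 1*152) = 1/(-175 + 152) = 1/(-23) = -1/23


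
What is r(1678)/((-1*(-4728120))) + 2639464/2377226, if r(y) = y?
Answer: 3120922878227/2809952448780 ≈ 1.1107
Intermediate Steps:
r(1678)/((-1*(-4728120))) + 2639464/2377226 = 1678/((-1*(-4728120))) + 2639464/2377226 = 1678/4728120 + 2639464*(1/2377226) = 1678*(1/4728120) + 1319732/1188613 = 839/2364060 + 1319732/1188613 = 3120922878227/2809952448780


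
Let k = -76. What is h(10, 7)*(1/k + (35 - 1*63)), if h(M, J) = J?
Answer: -14903/76 ≈ -196.09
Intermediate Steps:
h(10, 7)*(1/k + (35 - 1*63)) = 7*(1/(-76) + (35 - 1*63)) = 7*(-1/76 + (35 - 63)) = 7*(-1/76 - 28) = 7*(-2129/76) = -14903/76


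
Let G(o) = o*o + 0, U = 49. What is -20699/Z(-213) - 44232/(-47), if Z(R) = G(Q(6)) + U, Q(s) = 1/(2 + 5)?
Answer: 58575467/112894 ≈ 518.85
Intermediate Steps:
Q(s) = ⅐ (Q(s) = 1/7 = ⅐)
G(o) = o² (G(o) = o² + 0 = o²)
Z(R) = 2402/49 (Z(R) = (⅐)² + 49 = 1/49 + 49 = 2402/49)
-20699/Z(-213) - 44232/(-47) = -20699/2402/49 - 44232/(-47) = -20699*49/2402 - 44232*(-1/47) = -1014251/2402 + 44232/47 = 58575467/112894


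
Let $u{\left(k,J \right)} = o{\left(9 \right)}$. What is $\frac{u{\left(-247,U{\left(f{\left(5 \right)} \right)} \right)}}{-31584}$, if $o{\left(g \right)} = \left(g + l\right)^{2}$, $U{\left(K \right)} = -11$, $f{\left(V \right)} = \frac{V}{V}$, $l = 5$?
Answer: $- \frac{7}{1128} \approx -0.0062057$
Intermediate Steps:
$f{\left(V \right)} = 1$
$o{\left(g \right)} = \left(5 + g\right)^{2}$ ($o{\left(g \right)} = \left(g + 5\right)^{2} = \left(5 + g\right)^{2}$)
$u{\left(k,J \right)} = 196$ ($u{\left(k,J \right)} = \left(5 + 9\right)^{2} = 14^{2} = 196$)
$\frac{u{\left(-247,U{\left(f{\left(5 \right)} \right)} \right)}}{-31584} = \frac{196}{-31584} = 196 \left(- \frac{1}{31584}\right) = - \frac{7}{1128}$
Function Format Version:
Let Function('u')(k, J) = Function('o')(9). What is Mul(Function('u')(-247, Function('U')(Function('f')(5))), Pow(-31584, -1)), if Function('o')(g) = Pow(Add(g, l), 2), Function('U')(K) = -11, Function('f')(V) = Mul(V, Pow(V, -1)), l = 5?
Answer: Rational(-7, 1128) ≈ -0.0062057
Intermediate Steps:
Function('f')(V) = 1
Function('o')(g) = Pow(Add(5, g), 2) (Function('o')(g) = Pow(Add(g, 5), 2) = Pow(Add(5, g), 2))
Function('u')(k, J) = 196 (Function('u')(k, J) = Pow(Add(5, 9), 2) = Pow(14, 2) = 196)
Mul(Function('u')(-247, Function('U')(Function('f')(5))), Pow(-31584, -1)) = Mul(196, Pow(-31584, -1)) = Mul(196, Rational(-1, 31584)) = Rational(-7, 1128)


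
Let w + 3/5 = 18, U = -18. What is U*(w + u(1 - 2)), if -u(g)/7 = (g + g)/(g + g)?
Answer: -936/5 ≈ -187.20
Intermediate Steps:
w = 87/5 (w = -⅗ + 18 = 87/5 ≈ 17.400)
u(g) = -7 (u(g) = -7*(g + g)/(g + g) = -7*2*g/(2*g) = -7*2*g*1/(2*g) = -7*1 = -7)
U*(w + u(1 - 2)) = -18*(87/5 - 7) = -18*52/5 = -936/5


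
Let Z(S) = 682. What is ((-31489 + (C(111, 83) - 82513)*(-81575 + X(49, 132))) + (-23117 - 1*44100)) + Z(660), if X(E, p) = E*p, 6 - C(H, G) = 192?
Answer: 6211175769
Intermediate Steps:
C(H, G) = -186 (C(H, G) = 6 - 1*192 = 6 - 192 = -186)
((-31489 + (C(111, 83) - 82513)*(-81575 + X(49, 132))) + (-23117 - 1*44100)) + Z(660) = ((-31489 + (-186 - 82513)*(-81575 + 49*132)) + (-23117 - 1*44100)) + 682 = ((-31489 - 82699*(-81575 + 6468)) + (-23117 - 44100)) + 682 = ((-31489 - 82699*(-75107)) - 67217) + 682 = ((-31489 + 6211273793) - 67217) + 682 = (6211242304 - 67217) + 682 = 6211175087 + 682 = 6211175769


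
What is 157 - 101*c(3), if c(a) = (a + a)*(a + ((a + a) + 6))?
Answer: -8933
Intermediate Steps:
c(a) = 2*a*(6 + 3*a) (c(a) = (2*a)*(a + (2*a + 6)) = (2*a)*(a + (6 + 2*a)) = (2*a)*(6 + 3*a) = 2*a*(6 + 3*a))
157 - 101*c(3) = 157 - 606*3*(2 + 3) = 157 - 606*3*5 = 157 - 101*90 = 157 - 9090 = -8933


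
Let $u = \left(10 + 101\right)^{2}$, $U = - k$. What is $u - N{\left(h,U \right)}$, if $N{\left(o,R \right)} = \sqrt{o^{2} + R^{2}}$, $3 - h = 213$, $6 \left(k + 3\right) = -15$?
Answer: $12321 - \frac{\sqrt{176521}}{2} \approx 12111.0$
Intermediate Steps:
$k = - \frac{11}{2}$ ($k = -3 + \frac{1}{6} \left(-15\right) = -3 - \frac{5}{2} = - \frac{11}{2} \approx -5.5$)
$h = -210$ ($h = 3 - 213 = -210$)
$U = \frac{11}{2}$ ($U = \left(-1\right) \left(- \frac{11}{2}\right) = \frac{11}{2} \approx 5.5$)
$u = 12321$ ($u = 111^{2} = 12321$)
$N{\left(o,R \right)} = \sqrt{R^{2} + o^{2}}$
$u - N{\left(h,U \right)} = 12321 - \sqrt{\left(\frac{11}{2}\right)^{2} + \left(-210\right)^{2}} = 12321 - \sqrt{\frac{121}{4} + 44100} = 12321 - \sqrt{\frac{176521}{4}} = 12321 - \frac{\sqrt{176521}}{2}$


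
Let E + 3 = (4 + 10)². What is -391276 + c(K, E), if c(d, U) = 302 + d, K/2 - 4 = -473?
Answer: -391912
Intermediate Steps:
K = -938 (K = 8 + 2*(-473) = 8 - 946 = -938)
E = 193 (E = -3 + (4 + 10)² = -3 + 14² = -3 + 196 = 193)
-391276 + c(K, E) = -391276 + (302 - 938) = -391276 - 636 = -391912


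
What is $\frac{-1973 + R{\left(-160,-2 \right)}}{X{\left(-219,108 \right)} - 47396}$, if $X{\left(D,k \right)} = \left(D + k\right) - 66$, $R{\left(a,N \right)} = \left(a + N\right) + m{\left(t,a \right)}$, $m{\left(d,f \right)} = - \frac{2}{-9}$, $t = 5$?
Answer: $\frac{19213}{428157} \approx 0.044874$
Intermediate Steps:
$m{\left(d,f \right)} = \frac{2}{9}$ ($m{\left(d,f \right)} = \left(-2\right) \left(- \frac{1}{9}\right) = \frac{2}{9}$)
$R{\left(a,N \right)} = \frac{2}{9} + N + a$ ($R{\left(a,N \right)} = \left(a + N\right) + \frac{2}{9} = \left(N + a\right) + \frac{2}{9} = \frac{2}{9} + N + a$)
$X{\left(D,k \right)} = -66 + D + k$
$\frac{-1973 + R{\left(-160,-2 \right)}}{X{\left(-219,108 \right)} - 47396} = \frac{-1973 - \frac{1456}{9}}{\left(-66 - 219 + 108\right) - 47396} = \frac{-1973 - \frac{1456}{9}}{-177 - 47396} = - \frac{19213}{9 \left(-47573\right)} = \left(- \frac{19213}{9}\right) \left(- \frac{1}{47573}\right) = \frac{19213}{428157}$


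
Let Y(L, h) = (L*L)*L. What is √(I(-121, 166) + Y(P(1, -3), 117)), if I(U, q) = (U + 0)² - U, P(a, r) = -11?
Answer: 11*√111 ≈ 115.89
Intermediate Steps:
Y(L, h) = L³ (Y(L, h) = L²*L = L³)
I(U, q) = U² - U
√(I(-121, 166) + Y(P(1, -3), 117)) = √(-121*(-1 - 121) + (-11)³) = √(-121*(-122) - 1331) = √(14762 - 1331) = √13431 = 11*√111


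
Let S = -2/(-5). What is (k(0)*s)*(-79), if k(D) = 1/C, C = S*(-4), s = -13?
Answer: -5135/8 ≈ -641.88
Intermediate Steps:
S = 2/5 (S = -2*(-1/5) = 2/5 ≈ 0.40000)
C = -8/5 (C = (2/5)*(-4) = -8/5 ≈ -1.6000)
k(D) = -5/8 (k(D) = 1/(-8/5) = -5/8)
(k(0)*s)*(-79) = -5/8*(-13)*(-79) = (65/8)*(-79) = -5135/8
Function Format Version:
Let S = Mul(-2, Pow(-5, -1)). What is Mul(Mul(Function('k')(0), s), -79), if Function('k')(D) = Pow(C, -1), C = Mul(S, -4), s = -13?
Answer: Rational(-5135, 8) ≈ -641.88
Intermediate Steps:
S = Rational(2, 5) (S = Mul(-2, Rational(-1, 5)) = Rational(2, 5) ≈ 0.40000)
C = Rational(-8, 5) (C = Mul(Rational(2, 5), -4) = Rational(-8, 5) ≈ -1.6000)
Function('k')(D) = Rational(-5, 8) (Function('k')(D) = Pow(Rational(-8, 5), -1) = Rational(-5, 8))
Mul(Mul(Function('k')(0), s), -79) = Mul(Mul(Rational(-5, 8), -13), -79) = Mul(Rational(65, 8), -79) = Rational(-5135, 8)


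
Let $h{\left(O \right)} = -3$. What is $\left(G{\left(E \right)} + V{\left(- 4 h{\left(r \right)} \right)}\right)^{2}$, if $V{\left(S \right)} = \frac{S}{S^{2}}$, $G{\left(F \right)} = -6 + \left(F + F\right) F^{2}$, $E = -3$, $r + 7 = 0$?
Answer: $\frac{516961}{144} \approx 3590.0$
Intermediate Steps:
$r = -7$ ($r = -7 + 0 = -7$)
$G{\left(F \right)} = -6 + 2 F^{3}$ ($G{\left(F \right)} = -6 + 2 F F^{2} = -6 + 2 F^{3}$)
$V{\left(S \right)} = \frac{1}{S}$ ($V{\left(S \right)} = \frac{S}{S^{2}} = \frac{1}{S}$)
$\left(G{\left(E \right)} + V{\left(- 4 h{\left(r \right)} \right)}\right)^{2} = \left(\left(-6 + 2 \left(-3\right)^{3}\right) + \frac{1}{\left(-4\right) \left(-3\right)}\right)^{2} = \left(\left(-6 + 2 \left(-27\right)\right) + \frac{1}{12}\right)^{2} = \left(\left(-6 - 54\right) + \frac{1}{12}\right)^{2} = \left(-60 + \frac{1}{12}\right)^{2} = \left(- \frac{719}{12}\right)^{2} = \frac{516961}{144}$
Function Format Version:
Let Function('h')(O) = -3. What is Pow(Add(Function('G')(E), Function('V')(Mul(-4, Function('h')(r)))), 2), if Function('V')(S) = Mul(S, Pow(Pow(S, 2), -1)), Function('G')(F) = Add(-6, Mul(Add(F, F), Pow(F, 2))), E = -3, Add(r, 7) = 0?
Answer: Rational(516961, 144) ≈ 3590.0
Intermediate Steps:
r = -7 (r = Add(-7, 0) = -7)
Function('G')(F) = Add(-6, Mul(2, Pow(F, 3))) (Function('G')(F) = Add(-6, Mul(Mul(2, F), Pow(F, 2))) = Add(-6, Mul(2, Pow(F, 3))))
Function('V')(S) = Pow(S, -1) (Function('V')(S) = Mul(S, Pow(S, -2)) = Pow(S, -1))
Pow(Add(Function('G')(E), Function('V')(Mul(-4, Function('h')(r)))), 2) = Pow(Add(Add(-6, Mul(2, Pow(-3, 3))), Pow(Mul(-4, -3), -1)), 2) = Pow(Add(Add(-6, Mul(2, -27)), Pow(12, -1)), 2) = Pow(Add(Add(-6, -54), Rational(1, 12)), 2) = Pow(Add(-60, Rational(1, 12)), 2) = Pow(Rational(-719, 12), 2) = Rational(516961, 144)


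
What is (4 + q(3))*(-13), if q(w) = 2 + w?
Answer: -117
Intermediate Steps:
(4 + q(3))*(-13) = (4 + (2 + 3))*(-13) = (4 + 5)*(-13) = 9*(-13) = -117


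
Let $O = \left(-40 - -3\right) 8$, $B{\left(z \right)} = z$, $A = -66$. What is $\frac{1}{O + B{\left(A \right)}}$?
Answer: $- \frac{1}{362} \approx -0.0027624$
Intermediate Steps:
$O = -296$ ($O = \left(-40 + 3\right) 8 = \left(-37\right) 8 = -296$)
$\frac{1}{O + B{\left(A \right)}} = \frac{1}{-296 - 66} = \frac{1}{-362} = - \frac{1}{362}$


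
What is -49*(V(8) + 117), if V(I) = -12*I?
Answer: -1029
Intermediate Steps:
-49*(V(8) + 117) = -49*(-12*8 + 117) = -49*(-96 + 117) = -49*21 = -1029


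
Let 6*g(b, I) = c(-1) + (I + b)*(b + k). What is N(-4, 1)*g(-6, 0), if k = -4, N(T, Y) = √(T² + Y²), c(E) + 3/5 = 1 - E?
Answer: 307*√17/30 ≈ 42.193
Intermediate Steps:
c(E) = ⅖ - E (c(E) = -⅗ + (1 - E) = ⅖ - E)
g(b, I) = 7/30 + (-4 + b)*(I + b)/6 (g(b, I) = ((⅖ - 1*(-1)) + (I + b)*(b - 4))/6 = ((⅖ + 1) + (I + b)*(-4 + b))/6 = (7/5 + (-4 + b)*(I + b))/6 = 7/30 + (-4 + b)*(I + b)/6)
N(-4, 1)*g(-6, 0) = √((-4)² + 1²)*(7/30 - ⅔*0 - ⅔*(-6) + (⅙)*(-6)² + (⅙)*0*(-6)) = √(16 + 1)*(7/30 + 0 + 4 + (⅙)*36 + 0) = √17*(7/30 + 0 + 4 + 6 + 0) = √17*(307/30) = 307*√17/30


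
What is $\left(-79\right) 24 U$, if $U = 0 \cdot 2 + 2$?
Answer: $-3792$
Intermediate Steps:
$U = 2$ ($U = 0 + 2 = 2$)
$\left(-79\right) 24 U = \left(-79\right) 24 \cdot 2 = \left(-1896\right) 2 = -3792$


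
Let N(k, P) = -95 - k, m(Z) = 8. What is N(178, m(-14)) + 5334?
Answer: 5061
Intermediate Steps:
N(178, m(-14)) + 5334 = (-95 - 1*178) + 5334 = (-95 - 178) + 5334 = -273 + 5334 = 5061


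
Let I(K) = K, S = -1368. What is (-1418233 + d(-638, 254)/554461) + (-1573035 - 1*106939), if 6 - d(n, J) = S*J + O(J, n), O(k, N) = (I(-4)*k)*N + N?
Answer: -1717835251519/554461 ≈ -3.0982e+6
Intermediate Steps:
O(k, N) = N - 4*N*k (O(k, N) = (-4*k)*N + N = -4*N*k + N = N - 4*N*k)
d(n, J) = 6 + 1368*J - n*(1 - 4*J) (d(n, J) = 6 - (-1368*J + n*(1 - 4*J)) = 6 + (1368*J - n*(1 - 4*J)) = 6 + 1368*J - n*(1 - 4*J))
(-1418233 + d(-638, 254)/554461) + (-1573035 - 1*106939) = (-1418233 + (6 + 1368*254 - 1*(-638)*(1 - 4*254))/554461) + (-1573035 - 1*106939) = (-1418233 + (6 + 347472 - 1*(-638)*(1 - 1016))*(1/554461)) + (-1573035 - 106939) = (-1418233 + (6 + 347472 - 1*(-638)*(-1015))*(1/554461)) - 1679974 = (-1418233 + (6 + 347472 - 647570)*(1/554461)) - 1679974 = (-1418233 - 300092*1/554461) - 1679974 = (-1418233 - 300092/554461) - 1679974 = -786355187505/554461 - 1679974 = -1717835251519/554461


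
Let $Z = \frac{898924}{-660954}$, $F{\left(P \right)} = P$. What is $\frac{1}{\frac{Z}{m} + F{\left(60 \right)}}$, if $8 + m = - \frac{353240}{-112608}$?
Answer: $\frac{7540714027}{454551717324} \approx 0.016589$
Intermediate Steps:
$m = - \frac{68453}{14076}$ ($m = -8 - \frac{353240}{-112608} = -8 - - \frac{44155}{14076} = -8 + \frac{44155}{14076} = - \frac{68453}{14076} \approx -4.8631$)
$Z = - \frac{449462}{330477}$ ($Z = 898924 \left(- \frac{1}{660954}\right) = - \frac{449462}{330477} \approx -1.36$)
$\frac{1}{\frac{Z}{m} + F{\left(60 \right)}} = \frac{1}{- \frac{449462}{330477 \left(- \frac{68453}{14076}\right)} + 60} = \frac{1}{\left(- \frac{449462}{330477}\right) \left(- \frac{14076}{68453}\right) + 60} = \frac{1}{\frac{2108875704}{7540714027} + 60} = \frac{1}{\frac{454551717324}{7540714027}} = \frac{7540714027}{454551717324}$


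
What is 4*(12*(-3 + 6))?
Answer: 144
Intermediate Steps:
4*(12*(-3 + 6)) = 4*(12*3) = 4*36 = 144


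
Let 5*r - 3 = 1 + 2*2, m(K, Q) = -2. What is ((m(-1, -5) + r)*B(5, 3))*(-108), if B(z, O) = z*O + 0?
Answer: 648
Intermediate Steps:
B(z, O) = O*z (B(z, O) = O*z + 0 = O*z)
r = 8/5 (r = 3/5 + (1 + 2*2)/5 = 3/5 + (1 + 4)/5 = 3/5 + (1/5)*5 = 3/5 + 1 = 8/5 ≈ 1.6000)
((m(-1, -5) + r)*B(5, 3))*(-108) = ((-2 + 8/5)*(3*5))*(-108) = -2/5*15*(-108) = -6*(-108) = 648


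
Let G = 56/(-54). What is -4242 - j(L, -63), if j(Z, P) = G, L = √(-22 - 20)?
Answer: -114506/27 ≈ -4241.0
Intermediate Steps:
G = -28/27 (G = 56*(-1/54) = -28/27 ≈ -1.0370)
L = I*√42 (L = √(-42) = I*√42 ≈ 6.4807*I)
j(Z, P) = -28/27
-4242 - j(L, -63) = -4242 - 1*(-28/27) = -4242 + 28/27 = -114506/27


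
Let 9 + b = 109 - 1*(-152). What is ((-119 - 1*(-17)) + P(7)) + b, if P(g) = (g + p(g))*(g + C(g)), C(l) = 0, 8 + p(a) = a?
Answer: 192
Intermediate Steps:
p(a) = -8 + a
b = 252 (b = -9 + (109 - 1*(-152)) = -9 + (109 + 152) = -9 + 261 = 252)
P(g) = g*(-8 + 2*g) (P(g) = (g + (-8 + g))*(g + 0) = (-8 + 2*g)*g = g*(-8 + 2*g))
((-119 - 1*(-17)) + P(7)) + b = ((-119 - 1*(-17)) + 2*7*(-4 + 7)) + 252 = ((-119 + 17) + 2*7*3) + 252 = (-102 + 42) + 252 = -60 + 252 = 192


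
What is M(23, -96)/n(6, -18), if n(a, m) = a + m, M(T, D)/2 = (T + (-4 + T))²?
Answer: -294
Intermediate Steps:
M(T, D) = 2*(-4 + 2*T)² (M(T, D) = 2*(T + (-4 + T))² = 2*(-4 + 2*T)²)
M(23, -96)/n(6, -18) = (8*(-2 + 23)²)/(6 - 18) = (8*21²)/(-12) = -2*441/3 = -1/12*3528 = -294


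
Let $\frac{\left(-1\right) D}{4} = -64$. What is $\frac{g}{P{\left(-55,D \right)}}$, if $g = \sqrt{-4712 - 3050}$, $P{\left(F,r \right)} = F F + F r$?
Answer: $- \frac{i \sqrt{7762}}{11055} \approx - 0.0079694 i$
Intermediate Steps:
$D = 256$ ($D = \left(-4\right) \left(-64\right) = 256$)
$P{\left(F,r \right)} = F^{2} + F r$
$g = i \sqrt{7762}$ ($g = \sqrt{-7762} = i \sqrt{7762} \approx 88.102 i$)
$\frac{g}{P{\left(-55,D \right)}} = \frac{i \sqrt{7762}}{\left(-55\right) \left(-55 + 256\right)} = \frac{i \sqrt{7762}}{\left(-55\right) 201} = \frac{i \sqrt{7762}}{-11055} = i \sqrt{7762} \left(- \frac{1}{11055}\right) = - \frac{i \sqrt{7762}}{11055}$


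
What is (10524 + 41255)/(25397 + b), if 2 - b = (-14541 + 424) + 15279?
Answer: 51779/24237 ≈ 2.1364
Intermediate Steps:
b = -1160 (b = 2 - ((-14541 + 424) + 15279) = 2 - (-14117 + 15279) = 2 - 1*1162 = 2 - 1162 = -1160)
(10524 + 41255)/(25397 + b) = (10524 + 41255)/(25397 - 1160) = 51779/24237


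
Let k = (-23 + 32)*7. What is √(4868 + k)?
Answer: √4931 ≈ 70.221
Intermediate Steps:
k = 63 (k = 9*7 = 63)
√(4868 + k) = √(4868 + 63) = √4931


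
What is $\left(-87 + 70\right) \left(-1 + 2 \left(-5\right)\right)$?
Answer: $187$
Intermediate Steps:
$\left(-87 + 70\right) \left(-1 + 2 \left(-5\right)\right) = - 17 \left(-1 - 10\right) = \left(-17\right) \left(-11\right) = 187$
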